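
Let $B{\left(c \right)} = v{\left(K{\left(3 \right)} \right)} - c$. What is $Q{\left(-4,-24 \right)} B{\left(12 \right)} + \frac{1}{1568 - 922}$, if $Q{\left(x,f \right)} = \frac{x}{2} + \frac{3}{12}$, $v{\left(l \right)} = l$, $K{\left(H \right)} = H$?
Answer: $\frac{20351}{1292} \approx 15.752$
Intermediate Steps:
$Q{\left(x,f \right)} = \frac{1}{4} + \frac{x}{2}$ ($Q{\left(x,f \right)} = x \frac{1}{2} + 3 \cdot \frac{1}{12} = \frac{x}{2} + \frac{1}{4} = \frac{1}{4} + \frac{x}{2}$)
$B{\left(c \right)} = 3 - c$
$Q{\left(-4,-24 \right)} B{\left(12 \right)} + \frac{1}{1568 - 922} = \left(\frac{1}{4} + \frac{1}{2} \left(-4\right)\right) \left(3 - 12\right) + \frac{1}{1568 - 922} = \left(\frac{1}{4} - 2\right) \left(3 - 12\right) + \frac{1}{646} = \left(- \frac{7}{4}\right) \left(-9\right) + \frac{1}{646} = \frac{63}{4} + \frac{1}{646} = \frac{20351}{1292}$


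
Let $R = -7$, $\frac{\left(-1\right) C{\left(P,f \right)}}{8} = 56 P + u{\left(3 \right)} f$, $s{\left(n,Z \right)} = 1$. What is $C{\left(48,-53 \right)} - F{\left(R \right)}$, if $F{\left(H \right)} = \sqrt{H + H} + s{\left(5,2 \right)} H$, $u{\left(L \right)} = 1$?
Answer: $-21073 - i \sqrt{14} \approx -21073.0 - 3.7417 i$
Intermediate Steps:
$C{\left(P,f \right)} = - 448 P - 8 f$ ($C{\left(P,f \right)} = - 8 \left(56 P + 1 f\right) = - 8 \left(56 P + f\right) = - 8 \left(f + 56 P\right) = - 448 P - 8 f$)
$F{\left(H \right)} = H + \sqrt{2} \sqrt{H}$ ($F{\left(H \right)} = \sqrt{H + H} + 1 H = \sqrt{2 H} + H = \sqrt{2} \sqrt{H} + H = H + \sqrt{2} \sqrt{H}$)
$C{\left(48,-53 \right)} - F{\left(R \right)} = \left(\left(-448\right) 48 - -424\right) - \left(-7 + \sqrt{2} \sqrt{-7}\right) = \left(-21504 + 424\right) - \left(-7 + \sqrt{2} i \sqrt{7}\right) = -21080 - \left(-7 + i \sqrt{14}\right) = -21080 + \left(7 - i \sqrt{14}\right) = -21073 - i \sqrt{14}$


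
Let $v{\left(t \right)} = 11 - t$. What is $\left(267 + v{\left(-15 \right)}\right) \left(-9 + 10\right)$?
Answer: $293$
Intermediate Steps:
$\left(267 + v{\left(-15 \right)}\right) \left(-9 + 10\right) = \left(267 + \left(11 - -15\right)\right) \left(-9 + 10\right) = \left(267 + \left(11 + 15\right)\right) 1 = \left(267 + 26\right) 1 = 293 \cdot 1 = 293$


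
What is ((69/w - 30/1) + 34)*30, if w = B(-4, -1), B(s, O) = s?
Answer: -795/2 ≈ -397.50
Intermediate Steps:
w = -4
((69/w - 30/1) + 34)*30 = ((69/(-4) - 30/1) + 34)*30 = ((69*(-¼) - 30*1) + 34)*30 = ((-69/4 - 30) + 34)*30 = (-189/4 + 34)*30 = -53/4*30 = -795/2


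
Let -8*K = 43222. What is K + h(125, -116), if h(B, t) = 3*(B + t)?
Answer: -21503/4 ≈ -5375.8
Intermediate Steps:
h(B, t) = 3*B + 3*t
K = -21611/4 (K = -⅛*43222 = -21611/4 ≈ -5402.8)
K + h(125, -116) = -21611/4 + (3*125 + 3*(-116)) = -21611/4 + (375 - 348) = -21611/4 + 27 = -21503/4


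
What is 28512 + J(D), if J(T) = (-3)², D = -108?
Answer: 28521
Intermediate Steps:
J(T) = 9
28512 + J(D) = 28512 + 9 = 28521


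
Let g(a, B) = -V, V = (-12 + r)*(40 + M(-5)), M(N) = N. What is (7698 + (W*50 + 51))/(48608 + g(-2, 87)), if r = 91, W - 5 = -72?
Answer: 4399/45843 ≈ 0.095958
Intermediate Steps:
W = -67 (W = 5 - 72 = -67)
V = 2765 (V = (-12 + 91)*(40 - 5) = 79*35 = 2765)
g(a, B) = -2765 (g(a, B) = -1*2765 = -2765)
(7698 + (W*50 + 51))/(48608 + g(-2, 87)) = (7698 + (-67*50 + 51))/(48608 - 2765) = (7698 + (-3350 + 51))/45843 = (7698 - 3299)*(1/45843) = 4399*(1/45843) = 4399/45843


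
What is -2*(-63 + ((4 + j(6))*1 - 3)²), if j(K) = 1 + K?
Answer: -2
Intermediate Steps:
-2*(-63 + ((4 + j(6))*1 - 3)²) = -2*(-63 + ((4 + (1 + 6))*1 - 3)²) = -2*(-63 + ((4 + 7)*1 - 3)²) = -2*(-63 + (11*1 - 3)²) = -2*(-63 + (11 - 3)²) = -2*(-63 + 8²) = -2*(-63 + 64) = -2*1 = -2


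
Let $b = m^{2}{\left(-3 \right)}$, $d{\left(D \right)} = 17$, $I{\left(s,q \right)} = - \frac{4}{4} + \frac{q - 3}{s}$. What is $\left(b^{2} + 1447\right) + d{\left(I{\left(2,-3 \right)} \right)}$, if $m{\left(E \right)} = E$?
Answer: $1545$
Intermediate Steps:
$I{\left(s,q \right)} = -1 + \frac{-3 + q}{s}$ ($I{\left(s,q \right)} = \left(-4\right) \frac{1}{4} + \frac{-3 + q}{s} = -1 + \frac{-3 + q}{s}$)
$b = 9$ ($b = \left(-3\right)^{2} = 9$)
$\left(b^{2} + 1447\right) + d{\left(I{\left(2,-3 \right)} \right)} = \left(9^{2} + 1447\right) + 17 = \left(81 + 1447\right) + 17 = 1528 + 17 = 1545$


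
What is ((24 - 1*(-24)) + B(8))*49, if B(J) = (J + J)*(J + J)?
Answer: 14896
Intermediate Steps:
B(J) = 4*J² (B(J) = (2*J)*(2*J) = 4*J²)
((24 - 1*(-24)) + B(8))*49 = ((24 - 1*(-24)) + 4*8²)*49 = ((24 + 24) + 4*64)*49 = (48 + 256)*49 = 304*49 = 14896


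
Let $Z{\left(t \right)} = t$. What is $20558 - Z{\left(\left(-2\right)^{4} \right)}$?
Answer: $20542$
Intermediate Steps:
$20558 - Z{\left(\left(-2\right)^{4} \right)} = 20558 - \left(-2\right)^{4} = 20558 - 16 = 20542$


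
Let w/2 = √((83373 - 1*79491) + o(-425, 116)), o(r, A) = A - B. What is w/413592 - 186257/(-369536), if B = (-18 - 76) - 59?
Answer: 186257/369536 + √4151/206796 ≈ 0.50434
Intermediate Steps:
B = -153 (B = -94 - 59 = -153)
o(r, A) = 153 + A (o(r, A) = A - 1*(-153) = A + 153 = 153 + A)
w = 2*√4151 (w = 2*√((83373 - 1*79491) + (153 + 116)) = 2*√((83373 - 79491) + 269) = 2*√(3882 + 269) = 2*√4151 ≈ 128.86)
w/413592 - 186257/(-369536) = (2*√4151)/413592 - 186257/(-369536) = (2*√4151)*(1/413592) - 186257*(-1/369536) = √4151/206796 + 186257/369536 = 186257/369536 + √4151/206796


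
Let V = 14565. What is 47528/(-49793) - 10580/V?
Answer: -243811052/145047009 ≈ -1.6809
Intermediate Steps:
47528/(-49793) - 10580/V = 47528/(-49793) - 10580/14565 = 47528*(-1/49793) - 10580*1/14565 = -47528/49793 - 2116/2913 = -243811052/145047009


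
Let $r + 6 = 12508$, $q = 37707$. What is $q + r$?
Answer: $50209$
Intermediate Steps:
$r = 12502$ ($r = -6 + 12508 = 12502$)
$q + r = 37707 + 12502 = 50209$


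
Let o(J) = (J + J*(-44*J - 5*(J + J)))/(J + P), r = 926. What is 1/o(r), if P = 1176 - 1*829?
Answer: -1273/46302778 ≈ -2.7493e-5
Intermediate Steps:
P = 347 (P = 1176 - 829 = 347)
o(J) = (J - 54*J²)/(347 + J) (o(J) = (J + J*(-44*J - 5*(J + J)))/(J + 347) = (J + J*(-44*J - 10*J))/(347 + J) = (J + J*(-54*J))/(347 + J) = (J - 54*J²)/(347 + J))
1/o(r) = 1/(926*(1 - 54*926)/(347 + 926)) = 1/(926*(1 - 50004)/1273) = 1/(926*(1/1273)*(-50003)) = 1/(-46302778/1273) = -1273/46302778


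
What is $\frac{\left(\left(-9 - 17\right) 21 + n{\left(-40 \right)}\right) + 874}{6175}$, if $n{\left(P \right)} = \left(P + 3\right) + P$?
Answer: $\frac{251}{6175} \approx 0.040648$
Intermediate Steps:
$n{\left(P \right)} = 3 + 2 P$ ($n{\left(P \right)} = \left(3 + P\right) + P = 3 + 2 P$)
$\frac{\left(\left(-9 - 17\right) 21 + n{\left(-40 \right)}\right) + 874}{6175} = \frac{\left(\left(-9 - 17\right) 21 + \left(3 + 2 \left(-40\right)\right)\right) + 874}{6175} = \left(\left(\left(-26\right) 21 + \left(3 - 80\right)\right) + 874\right) \frac{1}{6175} = \left(\left(-546 - 77\right) + 874\right) \frac{1}{6175} = \left(-623 + 874\right) \frac{1}{6175} = 251 \cdot \frac{1}{6175} = \frac{251}{6175}$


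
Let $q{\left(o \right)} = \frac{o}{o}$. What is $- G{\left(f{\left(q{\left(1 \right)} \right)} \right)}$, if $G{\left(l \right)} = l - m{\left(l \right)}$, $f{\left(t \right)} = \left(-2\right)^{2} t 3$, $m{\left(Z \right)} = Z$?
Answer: $0$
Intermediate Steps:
$q{\left(o \right)} = 1$
$f{\left(t \right)} = 12 t$ ($f{\left(t \right)} = 4 t 3 = 12 t$)
$G{\left(l \right)} = 0$ ($G{\left(l \right)} = l - l = 0$)
$- G{\left(f{\left(q{\left(1 \right)} \right)} \right)} = \left(-1\right) 0 = 0$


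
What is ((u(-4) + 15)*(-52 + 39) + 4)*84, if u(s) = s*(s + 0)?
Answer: -33516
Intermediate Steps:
u(s) = s**2 (u(s) = s*s = s**2)
((u(-4) + 15)*(-52 + 39) + 4)*84 = (((-4)**2 + 15)*(-52 + 39) + 4)*84 = ((16 + 15)*(-13) + 4)*84 = (31*(-13) + 4)*84 = (-403 + 4)*84 = -399*84 = -33516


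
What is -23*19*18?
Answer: -7866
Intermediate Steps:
-23*19*18 = -437*18 = -7866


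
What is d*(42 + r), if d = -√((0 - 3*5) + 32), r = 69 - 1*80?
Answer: -31*√17 ≈ -127.82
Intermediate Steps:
r = -11 (r = 69 - 80 = -11)
d = -√17 (d = -√((0 - 15) + 32) = -√(-15 + 32) = -√17 ≈ -4.1231)
d*(42 + r) = (-√17)*(42 - 11) = -√17*31 = -31*√17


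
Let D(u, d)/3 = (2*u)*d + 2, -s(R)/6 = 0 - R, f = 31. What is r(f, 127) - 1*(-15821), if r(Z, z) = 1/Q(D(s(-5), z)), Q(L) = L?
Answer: 361573133/22854 ≈ 15821.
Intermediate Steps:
s(R) = 6*R (s(R) = -6*(0 - R) = -(-6)*R = 6*R)
D(u, d) = 6 + 6*d*u (D(u, d) = 3*((2*u)*d + 2) = 3*(2*d*u + 2) = 3*(2 + 2*d*u) = 6 + 6*d*u)
r(Z, z) = 1/(6 - 180*z) (r(Z, z) = 1/(6 + 6*z*(6*(-5))) = 1/(6 + 6*z*(-30)) = 1/(6 - 180*z))
r(f, 127) - 1*(-15821) = -1/(-6 + 180*127) - 1*(-15821) = -1/(-6 + 22860) + 15821 = -1/22854 + 15821 = 361573133/22854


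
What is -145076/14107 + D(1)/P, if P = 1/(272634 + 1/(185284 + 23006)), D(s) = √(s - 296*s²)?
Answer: -145076/14107 + 56786935861*I*√295/208290 ≈ -10.284 + 4.6826e+6*I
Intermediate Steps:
P = 208290/56786935861 (P = 1/(272634 + 1/208290) = 1/(56786935861/208290) = 208290/56786935861 ≈ 3.6679e-6)
-145076/14107 + D(1)/P = -145076/14107 + √(1*(1 - 296*1))/(208290/56786935861) = -145076*1/14107 + √(1*(1 - 296))*(56786935861/208290) = -145076/14107 + √(1*(-295))*(56786935861/208290) = -145076/14107 + √(-295)*(56786935861/208290) = -145076/14107 + (I*√295)*(56786935861/208290) = -145076/14107 + 56786935861*I*√295/208290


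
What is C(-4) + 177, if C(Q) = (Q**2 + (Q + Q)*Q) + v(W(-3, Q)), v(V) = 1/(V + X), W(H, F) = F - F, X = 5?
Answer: 1126/5 ≈ 225.20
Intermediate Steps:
W(H, F) = 0
v(V) = 1/(5 + V) (v(V) = 1/(V + 5) = 1/(5 + V))
C(Q) = 1/5 + 3*Q**2 (C(Q) = (Q**2 + (Q + Q)*Q) + 1/(5 + 0) = (Q**2 + (2*Q)*Q) + 1/5 = (Q**2 + 2*Q**2) + 1/5 = 3*Q**2 + 1/5 = 1/5 + 3*Q**2)
C(-4) + 177 = (1/5 + 3*(-4)**2) + 177 = (1/5 + 3*16) + 177 = (1/5 + 48) + 177 = 241/5 + 177 = 1126/5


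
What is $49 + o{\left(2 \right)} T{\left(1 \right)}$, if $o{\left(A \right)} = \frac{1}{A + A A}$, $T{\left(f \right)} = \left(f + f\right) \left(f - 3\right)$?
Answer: $\frac{145}{3} \approx 48.333$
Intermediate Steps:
$T{\left(f \right)} = 2 f \left(-3 + f\right)$
$o{\left(A \right)} = \frac{1}{A + A^{2}}$
$49 + o{\left(2 \right)} T{\left(1 \right)} = 49 + \frac{1}{2 \left(1 + 2\right)} 2 \cdot 1 \left(-3 + 1\right) = 49 + \frac{1}{2 \cdot 3} \cdot 2 \cdot 1 \left(-2\right) = 49 + \frac{1}{2} \cdot \frac{1}{3} \left(-4\right) = 49 + \frac{1}{6} \left(-4\right) = 49 - \frac{2}{3} = \frac{145}{3}$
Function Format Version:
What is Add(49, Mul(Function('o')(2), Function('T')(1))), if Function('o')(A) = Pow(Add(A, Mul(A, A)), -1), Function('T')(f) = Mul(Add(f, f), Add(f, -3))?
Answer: Rational(145, 3) ≈ 48.333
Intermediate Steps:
Function('T')(f) = Mul(2, f, Add(-3, f)) (Function('T')(f) = Mul(Mul(2, f), Add(-3, f)) = Mul(2, f, Add(-3, f)))
Function('o')(A) = Pow(Add(A, Pow(A, 2)), -1)
Add(49, Mul(Function('o')(2), Function('T')(1))) = Add(49, Mul(Mul(Pow(2, -1), Pow(Add(1, 2), -1)), Mul(2, 1, Add(-3, 1)))) = Add(49, Mul(Mul(Rational(1, 2), Pow(3, -1)), Mul(2, 1, -2))) = Add(49, Mul(Mul(Rational(1, 2), Rational(1, 3)), -4)) = Add(49, Mul(Rational(1, 6), -4)) = Add(49, Rational(-2, 3)) = Rational(145, 3)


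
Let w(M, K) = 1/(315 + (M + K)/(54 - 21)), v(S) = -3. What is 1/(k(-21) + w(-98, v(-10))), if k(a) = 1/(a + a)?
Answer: -108087/2227 ≈ -48.535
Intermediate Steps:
k(a) = 1/(2*a)
w(M, K) = 1/(315 + K/33 + M/33) (w(M, K) = 1/(315 + (K + M)/33) = 1/(315 + (K + M)*(1/33)) = 1/(315 + (K/33 + M/33)) = 1/(315 + K/33 + M/33))
1/(k(-21) + w(-98, v(-10))) = 1/((1/2)/(-21) + 33/(10395 - 3 - 98)) = 1/((1/2)*(-1/21) + 33/10294) = 1/(-1/42 + 33*(1/10294)) = 1/(-1/42 + 33/10294) = 1/(-2227/108087) = -108087/2227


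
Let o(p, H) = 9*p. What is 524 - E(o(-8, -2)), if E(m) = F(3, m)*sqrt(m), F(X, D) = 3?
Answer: 524 - 18*I*sqrt(2) ≈ 524.0 - 25.456*I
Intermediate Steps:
E(m) = 3*sqrt(m)
524 - E(o(-8, -2)) = 524 - 3*sqrt(9*(-8)) = 524 - 3*sqrt(-72) = 524 - 3*6*I*sqrt(2) = 524 - 18*I*sqrt(2)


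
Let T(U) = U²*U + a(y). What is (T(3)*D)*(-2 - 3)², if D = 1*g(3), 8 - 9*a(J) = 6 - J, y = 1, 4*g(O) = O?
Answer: 1025/2 ≈ 512.50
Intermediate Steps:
g(O) = O/4
a(J) = 2/9 + J/9 (a(J) = 8/9 - (6 - J)/9 = 8/9 + (-⅔ + J/9) = 2/9 + J/9)
T(U) = ⅓ + U³ (T(U) = U²*U + (2/9 + (⅑)*1) = U³ + (2/9 + ⅑) = U³ + ⅓ = ⅓ + U³)
D = ¾ (D = 1*((¼)*3) = 1*(¾) = ¾ ≈ 0.75000)
(T(3)*D)*(-2 - 3)² = ((⅓ + 3³)*(¾))*(-2 - 3)² = ((⅓ + 27)*(¾))*(-5)² = ((82/3)*(¾))*25 = (41/2)*25 = 1025/2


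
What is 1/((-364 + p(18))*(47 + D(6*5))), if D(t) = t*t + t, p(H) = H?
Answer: -1/338042 ≈ -2.9582e-6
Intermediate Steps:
D(t) = t + t² (D(t) = t² + t = t + t²)
1/((-364 + p(18))*(47 + D(6*5))) = 1/((-364 + 18)*(47 + (6*5)*(1 + 6*5))) = 1/(-346*(47 + 30*(1 + 30))) = 1/(-346*(47 + 30*31)) = 1/(-346*(47 + 930)) = 1/(-346*977) = 1/(-338042) = -1/338042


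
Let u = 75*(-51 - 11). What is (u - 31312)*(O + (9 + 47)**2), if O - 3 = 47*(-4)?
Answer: -106123862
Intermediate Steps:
O = -185 (O = 3 + 47*(-4) = 3 - 188 = -185)
u = -4650 (u = 75*(-62) = -4650)
(u - 31312)*(O + (9 + 47)**2) = (-4650 - 31312)*(-185 + (9 + 47)**2) = -35962*(-185 + 56**2) = -35962*(-185 + 3136) = -35962*2951 = -106123862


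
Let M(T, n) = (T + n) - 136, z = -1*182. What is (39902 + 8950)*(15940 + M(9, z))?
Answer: 763605612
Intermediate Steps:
z = -182
M(T, n) = -136 + T + n
(39902 + 8950)*(15940 + M(9, z)) = (39902 + 8950)*(15940 + (-136 + 9 - 182)) = 48852*(15940 - 309) = 48852*15631 = 763605612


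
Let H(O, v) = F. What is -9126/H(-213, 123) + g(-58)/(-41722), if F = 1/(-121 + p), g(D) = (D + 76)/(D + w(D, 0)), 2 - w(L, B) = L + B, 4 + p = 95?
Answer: 11422649151/41722 ≈ 2.7378e+5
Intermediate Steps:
p = 91 (p = -4 + 95 = 91)
w(L, B) = 2 - B - L (w(L, B) = 2 - (L + B) = 2 - (B + L) = 2 + (-B - L) = 2 - B - L)
g(D) = 38 + D/2 (g(D) = (D + 76)/(D + (2 - 1*0 - D)) = (76 + D)/(D + (2 + 0 - D)) = (76 + D)/(D + (2 - D)) = (76 + D)/2 = (76 + D)*(1/2) = 38 + D/2)
F = -1/30 (F = 1/(-121 + 91) = 1/(-30) = -1/30 ≈ -0.033333)
H(O, v) = -1/30
-9126/H(-213, 123) + g(-58)/(-41722) = -9126/(-1/30) + (38 + (1/2)*(-58))/(-41722) = -9126*(-30) + (38 - 29)*(-1/41722) = 273780 + 9*(-1/41722) = 273780 - 9/41722 = 11422649151/41722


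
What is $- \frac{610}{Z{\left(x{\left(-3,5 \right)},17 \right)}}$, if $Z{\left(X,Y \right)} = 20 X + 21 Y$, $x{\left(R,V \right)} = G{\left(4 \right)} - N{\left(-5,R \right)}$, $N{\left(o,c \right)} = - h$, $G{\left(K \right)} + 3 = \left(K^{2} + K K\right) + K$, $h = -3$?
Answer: $- \frac{610}{957} \approx -0.63741$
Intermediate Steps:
$G{\left(K \right)} = -3 + K + 2 K^{2}$ ($G{\left(K \right)} = -3 + \left(\left(K^{2} + K K\right) + K\right) = -3 + \left(\left(K^{2} + K^{2}\right) + K\right) = -3 + \left(2 K^{2} + K\right) = -3 + \left(K + 2 K^{2}\right) = -3 + K + 2 K^{2}$)
$N{\left(o,c \right)} = 3$ ($N{\left(o,c \right)} = \left(-1\right) \left(-3\right) = 3$)
$x{\left(R,V \right)} = 30$ ($x{\left(R,V \right)} = \left(-3 + 4 + 2 \cdot 4^{2}\right) - 3 = \left(-3 + 4 + 2 \cdot 16\right) - 3 = \left(-3 + 4 + 32\right) - 3 = 33 - 3 = 30$)
$- \frac{610}{Z{\left(x{\left(-3,5 \right)},17 \right)}} = - \frac{610}{20 \cdot 30 + 21 \cdot 17} = - \frac{610}{600 + 357} = - \frac{610}{957}$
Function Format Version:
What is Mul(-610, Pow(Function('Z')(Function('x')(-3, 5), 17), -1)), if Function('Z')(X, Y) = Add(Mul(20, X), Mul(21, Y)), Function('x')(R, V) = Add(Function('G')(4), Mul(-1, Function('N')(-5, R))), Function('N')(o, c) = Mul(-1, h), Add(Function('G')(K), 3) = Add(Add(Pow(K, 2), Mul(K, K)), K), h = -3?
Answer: Rational(-610, 957) ≈ -0.63741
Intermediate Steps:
Function('G')(K) = Add(-3, K, Mul(2, Pow(K, 2))) (Function('G')(K) = Add(-3, Add(Add(Pow(K, 2), Mul(K, K)), K)) = Add(-3, Add(Add(Pow(K, 2), Pow(K, 2)), K)) = Add(-3, Add(Mul(2, Pow(K, 2)), K)) = Add(-3, Add(K, Mul(2, Pow(K, 2)))) = Add(-3, K, Mul(2, Pow(K, 2))))
Function('N')(o, c) = 3 (Function('N')(o, c) = Mul(-1, -3) = 3)
Function('x')(R, V) = 30 (Function('x')(R, V) = Add(Add(-3, 4, Mul(2, Pow(4, 2))), Mul(-1, 3)) = Add(Add(-3, 4, Mul(2, 16)), -3) = Add(Add(-3, 4, 32), -3) = Add(33, -3) = 30)
Mul(-610, Pow(Function('Z')(Function('x')(-3, 5), 17), -1)) = Mul(-610, Pow(Add(Mul(20, 30), Mul(21, 17)), -1)) = Mul(-610, Pow(Add(600, 357), -1)) = Mul(-610, Pow(957, -1)) = Mul(-610, Rational(1, 957)) = Rational(-610, 957)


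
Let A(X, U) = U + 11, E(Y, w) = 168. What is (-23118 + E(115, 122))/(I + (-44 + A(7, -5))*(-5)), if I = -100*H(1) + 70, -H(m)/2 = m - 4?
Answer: 135/2 ≈ 67.500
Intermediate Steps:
H(m) = 8 - 2*m (H(m) = -2*(m - 4) = -2*(-4 + m) = 8 - 2*m)
I = -530 (I = -100*(8 - 2*1) + 70 = -100*(8 - 2) + 70 = -100*6 + 70 = -600 + 70 = -530)
A(X, U) = 11 + U
(-23118 + E(115, 122))/(I + (-44 + A(7, -5))*(-5)) = (-23118 + 168)/(-530 + (-44 + (11 - 5))*(-5)) = -22950/(-530 + (-44 + 6)*(-5)) = -22950/(-530 - 38*(-5)) = -22950/(-530 + 190) = -22950/(-340) = -22950*(-1/340) = 135/2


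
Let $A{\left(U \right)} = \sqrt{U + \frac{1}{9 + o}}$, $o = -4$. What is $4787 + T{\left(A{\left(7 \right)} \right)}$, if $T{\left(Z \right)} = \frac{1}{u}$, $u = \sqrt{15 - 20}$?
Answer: $4787 - \frac{i \sqrt{5}}{5} \approx 4787.0 - 0.44721 i$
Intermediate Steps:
$u = i \sqrt{5}$ ($u = \sqrt{-5} = i \sqrt{5} \approx 2.2361 i$)
$A{\left(U \right)} = \sqrt{\frac{1}{5} + U}$ ($A{\left(U \right)} = \sqrt{U + \frac{1}{9 - 4}} = \sqrt{U + \frac{1}{5}} = \sqrt{\frac{1}{5} + U}$)
$T{\left(Z \right)} = - \frac{i \sqrt{5}}{5}$ ($T{\left(Z \right)} = \frac{1}{i \sqrt{5}} = - \frac{i \sqrt{5}}{5}$)
$4787 + T{\left(A{\left(7 \right)} \right)} = 4787 - \frac{i \sqrt{5}}{5}$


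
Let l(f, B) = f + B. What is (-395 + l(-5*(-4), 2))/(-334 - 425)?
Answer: 373/759 ≈ 0.49144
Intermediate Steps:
l(f, B) = B + f
(-395 + l(-5*(-4), 2))/(-334 - 425) = (-395 + (2 - 5*(-4)))/(-334 - 425) = (-395 + (2 + 20))/(-759) = (-395 + 22)*(-1/759) = -373*(-1/759) = 373/759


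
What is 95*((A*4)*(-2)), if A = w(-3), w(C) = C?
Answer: 2280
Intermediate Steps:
A = -3
95*((A*4)*(-2)) = 95*(-3*4*(-2)) = 95*(-12*(-2)) = 95*24 = 2280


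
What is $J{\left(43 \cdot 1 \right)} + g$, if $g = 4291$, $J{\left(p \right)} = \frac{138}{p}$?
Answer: $\frac{184651}{43} \approx 4294.2$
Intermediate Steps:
$J{\left(43 \cdot 1 \right)} + g = \frac{138}{43 \cdot 1} + 4291 = \frac{138}{43} + 4291 = \frac{184651}{43}$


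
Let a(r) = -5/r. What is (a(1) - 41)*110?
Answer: -5060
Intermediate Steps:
(a(1) - 41)*110 = (-5/1 - 41)*110 = (-5*1 - 41)*110 = (-5 - 41)*110 = -46*110 = -5060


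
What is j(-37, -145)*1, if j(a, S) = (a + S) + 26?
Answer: -156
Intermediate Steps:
j(a, S) = 26 + S + a (j(a, S) = (S + a) + 26 = 26 + S + a)
j(-37, -145)*1 = (26 - 145 - 37)*1 = -156*1 = -156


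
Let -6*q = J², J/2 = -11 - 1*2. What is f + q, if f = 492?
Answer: 1138/3 ≈ 379.33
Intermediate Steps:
J = -26 (J = 2*(-11 - 1*2) = 2*(-11 - 2) = 2*(-13) = -26)
q = -338/3 (q = -⅙*(-26)² = -⅙*676 = -338/3 ≈ -112.67)
f + q = 492 - 338/3 = 1138/3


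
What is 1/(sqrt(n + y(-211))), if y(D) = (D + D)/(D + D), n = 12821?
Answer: sqrt(12822)/12822 ≈ 0.0088312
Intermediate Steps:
y(D) = 1 (y(D) = (2*D)/((2*D)) = (2*D)*(1/(2*D)) = 1)
1/(sqrt(n + y(-211))) = 1/(sqrt(12821 + 1)) = 1/(sqrt(12822)) = sqrt(12822)/12822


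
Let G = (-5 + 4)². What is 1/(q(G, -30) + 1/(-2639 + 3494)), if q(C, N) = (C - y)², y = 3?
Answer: 855/3421 ≈ 0.24993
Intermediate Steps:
G = 1 (G = (-1)² = 1)
q(C, N) = (-3 + C)² (q(C, N) = (C - 1*3)² = (C - 3)² = (-3 + C)²)
1/(q(G, -30) + 1/(-2639 + 3494)) = 1/((-3 + 1)² + 1/(-2639 + 3494)) = 1/((-2)² + 1/855) = 1/(4 + 1/855) = 1/(3421/855) = 855/3421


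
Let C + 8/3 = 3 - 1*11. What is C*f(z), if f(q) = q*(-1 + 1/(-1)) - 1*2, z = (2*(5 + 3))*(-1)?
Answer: -320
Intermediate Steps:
z = -16 (z = (2*8)*(-1) = 16*(-1) = -16)
f(q) = -2 - 2*q (f(q) = q*(-1 - 1) - 2 = q*(-2) - 2 = -2*q - 2 = -2 - 2*q)
C = -32/3 (C = -8/3 + (3 - 1*11) = -8/3 + (3 - 11) = -8/3 - 8 = -32/3 ≈ -10.667)
C*f(z) = -32*(-2 - 2*(-16))/3 = -32*(-2 + 32)/3 = -32/3*30 = -320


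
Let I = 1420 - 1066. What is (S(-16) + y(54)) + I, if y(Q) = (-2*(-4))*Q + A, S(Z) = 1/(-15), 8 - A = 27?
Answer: 11504/15 ≈ 766.93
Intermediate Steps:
A = -19 (A = 8 - 1*27 = 8 - 27 = -19)
S(Z) = -1/15
y(Q) = -19 + 8*Q (y(Q) = (-2*(-4))*Q - 19 = 8*Q - 19 = -19 + 8*Q)
I = 354
(S(-16) + y(54)) + I = (-1/15 + (-19 + 8*54)) + 354 = (-1/15 + (-19 + 432)) + 354 = (-1/15 + 413) + 354 = 6194/15 + 354 = 11504/15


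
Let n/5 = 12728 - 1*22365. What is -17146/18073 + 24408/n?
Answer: -1267305794/870847505 ≈ -1.4553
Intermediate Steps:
n = -48185 (n = 5*(12728 - 1*22365) = 5*(12728 - 22365) = 5*(-9637) = -48185)
-17146/18073 + 24408/n = -17146/18073 + 24408/(-48185) = -17146*1/18073 + 24408*(-1/48185) = -17146/18073 - 24408/48185 = -1267305794/870847505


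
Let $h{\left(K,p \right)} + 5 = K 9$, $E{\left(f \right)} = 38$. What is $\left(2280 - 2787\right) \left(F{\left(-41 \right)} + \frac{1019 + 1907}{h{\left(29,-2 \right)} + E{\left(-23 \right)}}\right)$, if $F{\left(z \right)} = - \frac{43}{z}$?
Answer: $- \frac{1600768}{287} \approx -5577.6$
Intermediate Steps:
$h{\left(K,p \right)} = -5 + 9 K$ ($h{\left(K,p \right)} = -5 + K 9 = -5 + 9 K$)
$\left(2280 - 2787\right) \left(F{\left(-41 \right)} + \frac{1019 + 1907}{h{\left(29,-2 \right)} + E{\left(-23 \right)}}\right) = \left(2280 - 2787\right) \left(- \frac{43}{-41} + \frac{1019 + 1907}{\left(-5 + 9 \cdot 29\right) + 38}\right) = - 507 \left(\left(-43\right) \left(- \frac{1}{41}\right) + \frac{2926}{\left(-5 + 261\right) + 38}\right) = - 507 \left(\frac{43}{41} + \frac{2926}{256 + 38}\right) = - 507 \left(\frac{43}{41} + \frac{2926}{294}\right) = - 507 \left(\frac{43}{41} + 2926 \cdot \frac{1}{294}\right) = - 507 \left(\frac{43}{41} + \frac{209}{21}\right) = \left(-507\right) \frac{9472}{861} = - \frac{1600768}{287}$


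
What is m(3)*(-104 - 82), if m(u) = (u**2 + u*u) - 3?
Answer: -2790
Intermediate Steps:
m(u) = -3 + 2*u**2 (m(u) = (u**2 + u**2) - 3 = 2*u**2 - 3 = -3 + 2*u**2)
m(3)*(-104 - 82) = (-3 + 2*3**2)*(-104 - 82) = (-3 + 2*9)*(-186) = (-3 + 18)*(-186) = 15*(-186) = -2790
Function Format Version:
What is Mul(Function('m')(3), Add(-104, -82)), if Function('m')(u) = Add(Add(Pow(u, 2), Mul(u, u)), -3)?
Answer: -2790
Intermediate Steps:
Function('m')(u) = Add(-3, Mul(2, Pow(u, 2))) (Function('m')(u) = Add(Add(Pow(u, 2), Pow(u, 2)), -3) = Add(Mul(2, Pow(u, 2)), -3) = Add(-3, Mul(2, Pow(u, 2))))
Mul(Function('m')(3), Add(-104, -82)) = Mul(Add(-3, Mul(2, Pow(3, 2))), Add(-104, -82)) = Mul(Add(-3, Mul(2, 9)), -186) = Mul(Add(-3, 18), -186) = Mul(15, -186) = -2790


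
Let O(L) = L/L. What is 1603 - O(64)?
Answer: 1602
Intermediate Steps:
O(L) = 1
1603 - O(64) = 1603 - 1*1 = 1603 - 1 = 1602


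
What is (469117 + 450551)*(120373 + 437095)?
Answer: 512685480624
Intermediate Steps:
(469117 + 450551)*(120373 + 437095) = 919668*557468 = 512685480624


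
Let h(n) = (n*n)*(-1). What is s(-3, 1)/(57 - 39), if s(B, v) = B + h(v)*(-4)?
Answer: 1/18 ≈ 0.055556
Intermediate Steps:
h(n) = -n² (h(n) = n²*(-1) = -n²)
s(B, v) = B + 4*v² (s(B, v) = B - v²*(-4) = B + 4*v²)
s(-3, 1)/(57 - 39) = (-3 + 4*1²)/(57 - 39) = (-3 + 4*1)/18 = (-3 + 4)/18 = (1/18)*1 = 1/18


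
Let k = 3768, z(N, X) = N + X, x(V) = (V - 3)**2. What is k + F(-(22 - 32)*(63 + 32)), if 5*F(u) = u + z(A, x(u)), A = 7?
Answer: 916606/5 ≈ 1.8332e+5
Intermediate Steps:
x(V) = (-3 + V)**2
F(u) = 7/5 + u/5 + (-3 + u)**2/5 (F(u) = (u + (7 + (-3 + u)**2))/5 = (7 + u + (-3 + u)**2)/5 = 7/5 + u/5 + (-3 + u)**2/5)
k + F(-(22 - 32)*(63 + 32)) = 3768 + (7/5 + (-(22 - 32)*(63 + 32))/5 + (-3 - (22 - 32)*(63 + 32))**2/5) = 3768 + (7/5 + (-(-10)*95)/5 + (-3 - (-10)*95)**2/5) = 3768 + (7/5 + (-1*(-950))/5 + (-3 - 1*(-950))**2/5) = 3768 + (7/5 + (1/5)*950 + (-3 + 950)**2/5) = 3768 + (7/5 + 190 + (1/5)*947**2) = 3768 + (7/5 + 190 + (1/5)*896809) = 3768 + (7/5 + 190 + 896809/5) = 3768 + 897766/5 = 916606/5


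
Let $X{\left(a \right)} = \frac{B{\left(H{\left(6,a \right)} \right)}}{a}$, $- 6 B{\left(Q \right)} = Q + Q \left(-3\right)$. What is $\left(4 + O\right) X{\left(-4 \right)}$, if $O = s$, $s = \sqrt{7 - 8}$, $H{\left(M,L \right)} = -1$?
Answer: $\frac{1}{3} + \frac{i}{12} \approx 0.33333 + 0.083333 i$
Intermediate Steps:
$B{\left(Q \right)} = \frac{Q}{3}$ ($B{\left(Q \right)} = - \frac{Q + Q \left(-3\right)}{6} = - \frac{Q - 3 Q}{6} = - \frac{\left(-2\right) Q}{6} = \frac{Q}{3}$)
$X{\left(a \right)} = - \frac{1}{3 a}$ ($X{\left(a \right)} = \frac{\frac{1}{3} \left(-1\right)}{a} = - \frac{1}{3 a}$)
$s = i$ ($s = \sqrt{7 - 8} = \sqrt{-1} = i \approx 1.0 i$)
$O = i \approx 1.0 i$
$\left(4 + O\right) X{\left(-4 \right)} = \left(4 + i\right) \left(- \frac{1}{3 \left(-4\right)}\right) = \left(4 + i\right) \left(\left(- \frac{1}{3}\right) \left(- \frac{1}{4}\right)\right) = \left(4 + i\right) \frac{1}{12} = \frac{1}{3} + \frac{i}{12}$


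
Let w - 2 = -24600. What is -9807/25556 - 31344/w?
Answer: 279897339/314313244 ≈ 0.89050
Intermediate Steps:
w = -24598 (w = 2 - 24600 = -24598)
-9807/25556 - 31344/w = -9807/25556 - 31344/(-24598) = -9807*1/25556 - 31344*(-1/24598) = -9807/25556 + 15672/12299 = 279897339/314313244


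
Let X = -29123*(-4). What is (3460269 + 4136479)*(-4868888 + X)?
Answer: -36102754808208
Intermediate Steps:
X = 116492
(3460269 + 4136479)*(-4868888 + X) = (3460269 + 4136479)*(-4868888 + 116492) = 7596748*(-4752396) = -36102754808208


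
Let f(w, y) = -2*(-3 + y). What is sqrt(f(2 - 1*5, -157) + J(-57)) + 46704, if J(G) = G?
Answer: 46704 + sqrt(263) ≈ 46720.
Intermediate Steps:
f(w, y) = 6 - 2*y
sqrt(f(2 - 1*5, -157) + J(-57)) + 46704 = sqrt((6 - 2*(-157)) - 57) + 46704 = sqrt((6 + 314) - 57) + 46704 = sqrt(320 - 57) + 46704 = sqrt(263) + 46704 = 46704 + sqrt(263)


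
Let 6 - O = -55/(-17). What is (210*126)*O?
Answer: 1243620/17 ≈ 73154.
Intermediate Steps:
O = 47/17 (O = 6 - (-55)/(-17) = 6 - (-55)*(-1)/17 = 6 - 1*55/17 = 6 - 55/17 = 47/17 ≈ 2.7647)
(210*126)*O = (210*126)*(47/17) = 26460*(47/17) = 1243620/17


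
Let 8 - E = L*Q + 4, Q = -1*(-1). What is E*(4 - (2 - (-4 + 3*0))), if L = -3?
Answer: -14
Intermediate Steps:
Q = 1
E = 7 (E = 8 - (-3*1 + 4) = 8 - (-3 + 4) = 8 - 1*1 = 8 - 1 = 7)
E*(4 - (2 - (-4 + 3*0))) = 7*(4 - (2 - (-4 + 3*0))) = 7*(4 - (2 - (-4 + 0))) = 7*(4 - (2 - 1*(-4))) = 7*(4 - (2 + 4)) = 7*(4 - 1*6) = 7*(4 - 6) = 7*(-2) = -14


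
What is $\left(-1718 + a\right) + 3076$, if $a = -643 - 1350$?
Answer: $-635$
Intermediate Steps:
$a = -1993$
$\left(-1718 + a\right) + 3076 = \left(-1718 - 1993\right) + 3076 = -3711 + 3076 = -635$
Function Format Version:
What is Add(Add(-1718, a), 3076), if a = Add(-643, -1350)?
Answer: -635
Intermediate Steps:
a = -1993
Add(Add(-1718, a), 3076) = Add(Add(-1718, -1993), 3076) = Add(-3711, 3076) = -635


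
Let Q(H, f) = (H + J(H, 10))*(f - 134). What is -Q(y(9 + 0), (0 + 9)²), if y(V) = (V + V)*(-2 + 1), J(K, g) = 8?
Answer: -530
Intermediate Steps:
y(V) = -2*V (y(V) = (2*V)*(-1) = -2*V)
Q(H, f) = (-134 + f)*(8 + H) (Q(H, f) = (H + 8)*(f - 134) = (8 + H)*(-134 + f) = (-134 + f)*(8 + H))
-Q(y(9 + 0), (0 + 9)²) = -(-1072 - (-268)*(9 + 0) + 8*(0 + 9)² + (-2*(9 + 0))*(0 + 9)²) = -(-1072 - (-268)*9 + 8*9² - 2*9*9²) = -(-1072 - 134*(-18) + 8*81 - 18*81) = -(-1072 + 2412 + 648 - 1458) = -1*530 = -530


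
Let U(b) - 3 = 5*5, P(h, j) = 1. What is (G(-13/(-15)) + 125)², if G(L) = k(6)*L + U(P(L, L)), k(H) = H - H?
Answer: 23409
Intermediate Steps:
k(H) = 0
U(b) = 28 (U(b) = 3 + 5*5 = 3 + 25 = 28)
G(L) = 28 (G(L) = 0*L + 28 = 0 + 28 = 28)
(G(-13/(-15)) + 125)² = (28 + 125)² = 153² = 23409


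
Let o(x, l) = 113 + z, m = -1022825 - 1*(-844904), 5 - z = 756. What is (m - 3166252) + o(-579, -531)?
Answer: -3344811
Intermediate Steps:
z = -751 (z = 5 - 1*756 = 5 - 756 = -751)
m = -177921 (m = -1022825 + 844904 = -177921)
o(x, l) = -638 (o(x, l) = 113 - 751 = -638)
(m - 3166252) + o(-579, -531) = (-177921 - 3166252) - 638 = -3344173 - 638 = -3344811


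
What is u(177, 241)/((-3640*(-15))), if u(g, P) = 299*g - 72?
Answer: 17617/18200 ≈ 0.96797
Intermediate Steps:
u(g, P) = -72 + 299*g
u(177, 241)/((-3640*(-15))) = (-72 + 299*177)/((-3640*(-15))) = (-72 + 52923)/((-91*(-600))) = 52851/54600 = 52851*(1/54600) = 17617/18200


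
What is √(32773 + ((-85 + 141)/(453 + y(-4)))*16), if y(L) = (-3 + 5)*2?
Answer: √6845017749/457 ≈ 181.04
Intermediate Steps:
y(L) = 4 (y(L) = 2*2 = 4)
√(32773 + ((-85 + 141)/(453 + y(-4)))*16) = √(32773 + ((-85 + 141)/(453 + 4))*16) = √(32773 + (56/457)*16) = √(32773 + 896/457) = √(14978157/457) = √6845017749/457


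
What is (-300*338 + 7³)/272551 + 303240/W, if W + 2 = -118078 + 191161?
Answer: 75263018623/19918299631 ≈ 3.7786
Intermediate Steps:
W = 73081 (W = -2 + (-118078 + 191161) = -2 + 73083 = 73081)
(-300*338 + 7³)/272551 + 303240/W = (-300*338 + 7³)/272551 + 303240/73081 = (-101400 + 343)*(1/272551) + 303240*(1/73081) = -101057*1/272551 + 303240/73081 = -101057/272551 + 303240/73081 = 75263018623/19918299631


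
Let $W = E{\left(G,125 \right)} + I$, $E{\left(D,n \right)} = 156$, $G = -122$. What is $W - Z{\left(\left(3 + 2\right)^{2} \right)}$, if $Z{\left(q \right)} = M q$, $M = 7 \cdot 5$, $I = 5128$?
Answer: $4409$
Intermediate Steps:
$M = 35$
$Z{\left(q \right)} = 35 q$
$W = 5284$ ($W = 156 + 5128 = 5284$)
$W - Z{\left(\left(3 + 2\right)^{2} \right)} = 5284 - 35 \left(3 + 2\right)^{2} = 5284 - 35 \cdot 5^{2} = 5284 - 35 \cdot 25 = 5284 - 875 = 4409$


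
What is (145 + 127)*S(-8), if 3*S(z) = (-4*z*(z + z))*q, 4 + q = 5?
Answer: -139264/3 ≈ -46421.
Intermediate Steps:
q = 1 (q = -4 + 5 = 1)
S(z) = -8*z**2/3 (S(z) = (-4*z*(z + z)*1)/3 = (-4*z*2*z*1)/3 = (-8*z**2*1)/3 = (-8*z**2)/3 = -8*z**2/3)
(145 + 127)*S(-8) = (145 + 127)*(-8/3*(-8)**2) = 272*(-8/3*64) = 272*(-512/3) = -139264/3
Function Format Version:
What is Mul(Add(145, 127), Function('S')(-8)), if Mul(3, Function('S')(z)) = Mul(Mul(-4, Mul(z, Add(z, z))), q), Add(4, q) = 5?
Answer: Rational(-139264, 3) ≈ -46421.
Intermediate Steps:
q = 1 (q = Add(-4, 5) = 1)
Function('S')(z) = Mul(Rational(-8, 3), Pow(z, 2)) (Function('S')(z) = Mul(Rational(1, 3), Mul(Mul(-4, Mul(z, Add(z, z))), 1)) = Mul(Rational(1, 3), Mul(Mul(-4, Mul(z, Mul(2, z))), 1)) = Mul(Rational(1, 3), Mul(Mul(-4, Mul(2, Pow(z, 2))), 1)) = Mul(Rational(1, 3), Mul(Mul(-8, Pow(z, 2)), 1)) = Mul(Rational(1, 3), Mul(-8, Pow(z, 2))) = Mul(Rational(-8, 3), Pow(z, 2)))
Mul(Add(145, 127), Function('S')(-8)) = Mul(Add(145, 127), Mul(Rational(-8, 3), Pow(-8, 2))) = Mul(272, Mul(Rational(-8, 3), 64)) = Mul(272, Rational(-512, 3)) = Rational(-139264, 3)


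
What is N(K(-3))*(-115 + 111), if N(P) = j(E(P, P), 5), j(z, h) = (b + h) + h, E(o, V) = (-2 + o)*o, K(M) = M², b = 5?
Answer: -60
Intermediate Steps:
E(o, V) = o*(-2 + o)
j(z, h) = 5 + 2*h (j(z, h) = (5 + h) + h = 5 + 2*h)
N(P) = 15 (N(P) = 5 + 2*5 = 5 + 10 = 15)
N(K(-3))*(-115 + 111) = 15*(-115 + 111) = 15*(-4) = -60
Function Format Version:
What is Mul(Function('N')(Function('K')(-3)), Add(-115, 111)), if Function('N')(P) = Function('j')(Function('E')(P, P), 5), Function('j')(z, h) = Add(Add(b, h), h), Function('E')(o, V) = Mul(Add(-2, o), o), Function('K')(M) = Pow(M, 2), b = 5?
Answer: -60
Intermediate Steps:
Function('E')(o, V) = Mul(o, Add(-2, o))
Function('j')(z, h) = Add(5, Mul(2, h)) (Function('j')(z, h) = Add(Add(5, h), h) = Add(5, Mul(2, h)))
Function('N')(P) = 15 (Function('N')(P) = Add(5, Mul(2, 5)) = Add(5, 10) = 15)
Mul(Function('N')(Function('K')(-3)), Add(-115, 111)) = Mul(15, Add(-115, 111)) = Mul(15, -4) = -60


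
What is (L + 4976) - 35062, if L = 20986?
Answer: -9100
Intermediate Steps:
(L + 4976) - 35062 = (20986 + 4976) - 35062 = 25962 - 35062 = -9100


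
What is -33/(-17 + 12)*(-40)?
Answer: -264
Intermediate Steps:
-33/(-17 + 12)*(-40) = -33/(-5)*(-40) = -33*(-⅕)*(-40) = (33/5)*(-40) = -264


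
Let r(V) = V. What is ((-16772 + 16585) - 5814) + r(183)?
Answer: -5818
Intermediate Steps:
((-16772 + 16585) - 5814) + r(183) = ((-16772 + 16585) - 5814) + 183 = (-187 - 5814) + 183 = -6001 + 183 = -5818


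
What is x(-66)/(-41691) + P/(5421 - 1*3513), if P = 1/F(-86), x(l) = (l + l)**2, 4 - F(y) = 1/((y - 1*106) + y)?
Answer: -6165014333/14755862394 ≈ -0.41780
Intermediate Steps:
F(y) = 4 - 1/(-106 + 2*y) (F(y) = 4 - 1/((y - 1*106) + y) = 4 - 1/((y - 106) + y) = 4 - 1/((-106 + y) + y) = 4 - 1/(-106 + 2*y))
x(l) = 4*l**2 (x(l) = (2*l)**2 = 4*l**2)
P = 278/1113 (P = 1/((-425 + 8*(-86))/(2*(-53 - 86))) = 1/((1/2)*(-425 - 688)/(-139)) = 1/((1/2)*(-1/139)*(-1113)) = 1/(1113/278) = 278/1113 ≈ 0.24978)
x(-66)/(-41691) + P/(5421 - 1*3513) = (4*(-66)**2)/(-41691) + 278/(1113*(5421 - 1*3513)) = (4*4356)*(-1/41691) + 278/(1113*(5421 - 3513)) = 17424*(-1/41691) + (278/1113)/1908 = -5808/13897 + (278/1113)*(1/1908) = -5808/13897 + 139/1061802 = -6165014333/14755862394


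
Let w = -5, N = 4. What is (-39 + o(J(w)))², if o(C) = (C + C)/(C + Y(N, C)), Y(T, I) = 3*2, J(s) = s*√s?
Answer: (-116369*I + 86580*√5)/(-89*I + 60*√5) ≈ 1401.6 + 62.411*I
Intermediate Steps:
J(s) = s^(3/2)
Y(T, I) = 6
o(C) = 2*C/(6 + C) (o(C) = (C + C)/(C + 6) = (2*C)/(6 + C) = 2*C/(6 + C))
(-39 + o(J(w)))² = (-39 + 2*(-5)^(3/2)/(6 + (-5)^(3/2)))² = (-39 + 2*(-5*I*√5)/(6 - 5*I*√5))² = (-39 - 10*I*√5/(6 - 5*I*√5))²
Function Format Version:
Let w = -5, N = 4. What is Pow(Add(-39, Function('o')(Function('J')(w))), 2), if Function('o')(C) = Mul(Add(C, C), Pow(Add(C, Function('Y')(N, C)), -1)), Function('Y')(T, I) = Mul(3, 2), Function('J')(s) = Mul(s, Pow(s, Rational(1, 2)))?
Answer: Mul(Pow(Add(Mul(-89, I), Mul(60, Pow(5, Rational(1, 2)))), -1), Add(Mul(-116369, I), Mul(86580, Pow(5, Rational(1, 2))))) ≈ Add(1401.6, Mul(62.411, I))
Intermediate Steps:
Function('J')(s) = Pow(s, Rational(3, 2))
Function('Y')(T, I) = 6
Function('o')(C) = Mul(2, C, Pow(Add(6, C), -1)) (Function('o')(C) = Mul(Add(C, C), Pow(Add(C, 6), -1)) = Mul(Mul(2, C), Pow(Add(6, C), -1)) = Mul(2, C, Pow(Add(6, C), -1)))
Pow(Add(-39, Function('o')(Function('J')(w))), 2) = Pow(Add(-39, Mul(2, Pow(-5, Rational(3, 2)), Pow(Add(6, Pow(-5, Rational(3, 2))), -1))), 2) = Pow(Add(-39, Mul(2, Mul(-5, I, Pow(5, Rational(1, 2))), Pow(Add(6, Mul(-5, I, Pow(5, Rational(1, 2)))), -1))), 2) = Pow(Add(-39, Mul(-10, I, Pow(5, Rational(1, 2)), Pow(Add(6, Mul(-5, I, Pow(5, Rational(1, 2)))), -1))), 2)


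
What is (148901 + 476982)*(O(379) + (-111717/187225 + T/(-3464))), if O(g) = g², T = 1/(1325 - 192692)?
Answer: 11157799231155198463407107/124110570295800 ≈ 8.9902e+10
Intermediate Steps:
T = -1/191367 (T = 1/(-191367) = -1/191367 ≈ -5.2256e-6)
(148901 + 476982)*(O(379) + (-111717/187225 + T/(-3464))) = (148901 + 476982)*(379² + (-111717/187225 - 1/191367/(-3464))) = 625883*(143641 + (-111717*1/187225 - 1/191367*(-1/3464))) = 625883*(143641 + (-111717/187225 + 1/662895288)) = 625883*(143641 - 74056672702271/124110570295800) = 625883*(17827292371186305529/124110570295800) = 11157799231155198463407107/124110570295800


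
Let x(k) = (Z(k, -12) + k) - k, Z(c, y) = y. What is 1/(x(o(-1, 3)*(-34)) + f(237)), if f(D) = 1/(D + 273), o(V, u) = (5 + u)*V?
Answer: -510/6119 ≈ -0.083347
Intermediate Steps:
o(V, u) = V*(5 + u)
f(D) = 1/(273 + D)
x(k) = -12 (x(k) = (-12 + k) - k = -12)
1/(x(o(-1, 3)*(-34)) + f(237)) = 1/(-12 + 1/(273 + 237)) = 1/(-12 + 1/510) = 1/(-6119/510) = -510/6119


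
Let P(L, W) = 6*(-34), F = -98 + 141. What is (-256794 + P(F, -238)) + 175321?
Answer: -81677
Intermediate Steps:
F = 43
P(L, W) = -204
(-256794 + P(F, -238)) + 175321 = (-256794 - 204) + 175321 = -256998 + 175321 = -81677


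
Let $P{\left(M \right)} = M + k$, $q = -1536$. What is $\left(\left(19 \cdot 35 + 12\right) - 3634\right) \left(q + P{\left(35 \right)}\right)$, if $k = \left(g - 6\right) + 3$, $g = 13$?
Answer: $4408887$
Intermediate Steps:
$k = 10$ ($k = \left(13 - 6\right) + 3 = 7 + 3 = 10$)
$P{\left(M \right)} = 10 + M$ ($P{\left(M \right)} = M + 10 = 10 + M$)
$\left(\left(19 \cdot 35 + 12\right) - 3634\right) \left(q + P{\left(35 \right)}\right) = \left(\left(19 \cdot 35 + 12\right) - 3634\right) \left(-1536 + \left(10 + 35\right)\right) = \left(\left(665 + 12\right) - 3634\right) \left(-1536 + 45\right) = \left(677 - 3634\right) \left(-1491\right) = \left(-2957\right) \left(-1491\right) = 4408887$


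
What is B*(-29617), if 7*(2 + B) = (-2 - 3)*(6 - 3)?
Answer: 122699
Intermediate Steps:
B = -29/7 (B = -2 + ((-2 - 3)*(6 - 3))/7 = -2 + (-5*3)/7 = -2 + (⅐)*(-15) = -2 - 15/7 = -29/7 ≈ -4.1429)
B*(-29617) = -29/7*(-29617) = 122699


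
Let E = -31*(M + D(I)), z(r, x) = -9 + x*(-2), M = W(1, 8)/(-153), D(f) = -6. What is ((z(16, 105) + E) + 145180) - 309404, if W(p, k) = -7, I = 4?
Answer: -25131538/153 ≈ -1.6426e+5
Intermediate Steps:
M = 7/153 (M = -7/(-153) = -7*(-1/153) = 7/153 ≈ 0.045752)
z(r, x) = -9 - 2*x
E = 28241/153 (E = -31*(7/153 - 6) = -31*(-911/153) = 28241/153 ≈ 184.58)
((z(16, 105) + E) + 145180) - 309404 = (((-9 - 2*105) + 28241/153) + 145180) - 309404 = (((-9 - 210) + 28241/153) + 145180) - 309404 = ((-219 + 28241/153) + 145180) - 309404 = (-5266/153 + 145180) - 309404 = 22207274/153 - 309404 = -25131538/153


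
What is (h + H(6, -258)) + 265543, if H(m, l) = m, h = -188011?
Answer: 77538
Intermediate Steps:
(h + H(6, -258)) + 265543 = (-188011 + 6) + 265543 = -188005 + 265543 = 77538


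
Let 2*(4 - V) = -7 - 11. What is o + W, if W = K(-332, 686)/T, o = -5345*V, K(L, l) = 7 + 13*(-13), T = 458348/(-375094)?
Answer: -7946886388/114587 ≈ -69352.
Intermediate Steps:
V = 13 (V = 4 - (-7 - 11)/2 = 4 - 1/2*(-18) = 4 + 9 = 13)
T = -229174/187547 (T = 458348*(-1/375094) = -229174/187547 ≈ -1.2220)
K(L, l) = -162 (K(L, l) = 7 - 169 = -162)
o = -69485 (o = -5345*13 = -69485)
W = 15191307/114587 (W = -162/(-229174/187547) = -162*(-187547/229174) = 15191307/114587 ≈ 132.57)
o + W = -69485 + 15191307/114587 = -7946886388/114587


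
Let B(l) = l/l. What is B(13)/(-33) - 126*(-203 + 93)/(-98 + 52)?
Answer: -228713/759 ≈ -301.33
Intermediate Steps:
B(l) = 1
B(13)/(-33) - 126*(-203 + 93)/(-98 + 52) = 1/(-33) - 126*(-203 + 93)/(-98 + 52) = 1*(-1/33) - 126/((-46/(-110))) = -1/33 - 126/((-46*(-1/110))) = -1/33 - 126/23/55 = -1/33 - 126*55/23 = -1/33 - 6930/23 = -228713/759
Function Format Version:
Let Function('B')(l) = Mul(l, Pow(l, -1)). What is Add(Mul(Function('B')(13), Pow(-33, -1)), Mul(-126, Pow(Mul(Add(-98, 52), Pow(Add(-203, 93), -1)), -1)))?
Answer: Rational(-228713, 759) ≈ -301.33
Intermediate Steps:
Function('B')(l) = 1
Add(Mul(Function('B')(13), Pow(-33, -1)), Mul(-126, Pow(Mul(Add(-98, 52), Pow(Add(-203, 93), -1)), -1))) = Add(Mul(1, Pow(-33, -1)), Mul(-126, Pow(Mul(Add(-98, 52), Pow(Add(-203, 93), -1)), -1))) = Add(Mul(1, Rational(-1, 33)), Mul(-126, Pow(Mul(-46, Pow(-110, -1)), -1))) = Add(Rational(-1, 33), Mul(-126, Pow(Mul(-46, Rational(-1, 110)), -1))) = Add(Rational(-1, 33), Mul(-126, Pow(Rational(23, 55), -1))) = Add(Rational(-1, 33), Mul(-126, Rational(55, 23))) = Add(Rational(-1, 33), Rational(-6930, 23)) = Rational(-228713, 759)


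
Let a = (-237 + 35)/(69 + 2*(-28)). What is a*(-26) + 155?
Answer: 559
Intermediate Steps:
a = -202/13 (a = -202/(69 - 56) = -202/13 ≈ -15.538)
a*(-26) + 155 = -202/13*(-26) + 155 = 404 + 155 = 559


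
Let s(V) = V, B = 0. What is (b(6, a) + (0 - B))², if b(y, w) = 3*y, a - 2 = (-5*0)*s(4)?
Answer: 324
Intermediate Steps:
a = 2 (a = 2 - 5*0*4 = 2 + 0*4 = 2 + 0 = 2)
(b(6, a) + (0 - B))² = (3*6 + (0 - 1*0))² = (18 + (0 + 0))² = (18 + 0)² = 18² = 324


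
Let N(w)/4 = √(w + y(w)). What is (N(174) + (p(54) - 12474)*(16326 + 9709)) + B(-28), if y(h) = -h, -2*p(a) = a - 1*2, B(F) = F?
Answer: -325437528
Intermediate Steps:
p(a) = 1 - a/2 (p(a) = -(a - 1*2)/2 = -(a - 2)/2 = -(-2 + a)/2 = 1 - a/2)
N(w) = 0 (N(w) = 4*√(w - w) = 4*√0 = 4*0 = 0)
(N(174) + (p(54) - 12474)*(16326 + 9709)) + B(-28) = (0 + ((1 - ½*54) - 12474)*(16326 + 9709)) - 28 = (0 + ((1 - 27) - 12474)*26035) - 28 = (0 + (-26 - 12474)*26035) - 28 = (0 - 12500*26035) - 28 = (0 - 325437500) - 28 = -325437500 - 28 = -325437528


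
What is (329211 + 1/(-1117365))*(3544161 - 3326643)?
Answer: 26671248646609084/372455 ≈ 7.1609e+10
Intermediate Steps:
(329211 + 1/(-1117365))*(3544161 - 3326643) = (329211 - 1/1117365)*217518 = (367848849014/1117365)*217518 = 26671248646609084/372455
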